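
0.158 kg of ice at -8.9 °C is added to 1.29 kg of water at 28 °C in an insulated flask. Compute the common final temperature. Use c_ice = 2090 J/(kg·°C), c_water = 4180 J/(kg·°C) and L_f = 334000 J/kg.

Energy balance with sensible and latent terms:
warm ice to 0 °C: 0.158×2090×(0 − (-8.9)) = 2939; melt ice: 0.158×334000 = 52772; warm the meltwater: 660.44 T; water cools: 1.29×4180×(T − 28) = 5392.2(T − 28)
6052.6 T = 150982 − 55711 = 95271
T ≈ 15.74 °C. Since T > 0 °C, the all-ice-melts assumption holds.

T_f ≈ 15.7 °C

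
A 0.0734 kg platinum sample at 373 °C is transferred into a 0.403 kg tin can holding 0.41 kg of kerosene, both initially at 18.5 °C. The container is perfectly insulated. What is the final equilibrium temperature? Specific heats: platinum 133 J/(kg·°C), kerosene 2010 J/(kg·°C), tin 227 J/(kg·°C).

T_f ≈ 22.2 °C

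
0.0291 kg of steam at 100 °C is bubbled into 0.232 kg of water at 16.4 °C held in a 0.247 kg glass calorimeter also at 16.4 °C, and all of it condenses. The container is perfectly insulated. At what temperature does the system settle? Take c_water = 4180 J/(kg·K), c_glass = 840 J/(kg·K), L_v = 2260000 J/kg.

T_f ≈ 74.9 °C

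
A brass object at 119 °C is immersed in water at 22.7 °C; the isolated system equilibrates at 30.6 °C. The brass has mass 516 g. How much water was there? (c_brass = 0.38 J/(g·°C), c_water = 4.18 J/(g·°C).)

m ≈ 525 g

|Q_brass| = |Q_water|:
516·0.38·(119 − 30.6) = m·4.18·(30.6 − 22.7)
33.02 m = 17333  ⇒  m ≈ 524.9 g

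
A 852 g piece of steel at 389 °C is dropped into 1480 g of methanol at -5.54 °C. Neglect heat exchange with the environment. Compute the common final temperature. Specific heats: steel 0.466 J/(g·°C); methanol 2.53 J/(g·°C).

Heat lost by the steel equals heat gained by the methanol:
852×0.466×(389 − T) = 1480×2.53×(T − (-5.54))
397.03(389 − T) = 3744.4(T − (-5.54))
4141.4 T = 133701  ⇒  T ≈ 32.28 °C

T_f ≈ 32.3 °C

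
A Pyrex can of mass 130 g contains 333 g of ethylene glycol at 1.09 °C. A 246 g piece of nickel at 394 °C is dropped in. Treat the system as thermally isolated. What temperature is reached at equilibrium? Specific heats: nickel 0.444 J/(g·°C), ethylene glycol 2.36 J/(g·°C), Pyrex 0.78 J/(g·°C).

Let T be the final temperature. ΣQ_i = 0:
246*0.444*(T − 394) + 333*2.36*(T − 1.09) + 130*0.78*(T − 1.09) = 0
(109.22 + 785.88 + 101.4) T = 109.22*394 + 785.88*1.09 + 101.4*1.09
T = 44001/996.5 ≈ 44.16 °C

T_f ≈ 44.2 °C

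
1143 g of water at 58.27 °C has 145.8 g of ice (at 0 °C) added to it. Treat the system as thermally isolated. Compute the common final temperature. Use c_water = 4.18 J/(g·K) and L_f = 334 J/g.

T_f ≈ 42.6 °C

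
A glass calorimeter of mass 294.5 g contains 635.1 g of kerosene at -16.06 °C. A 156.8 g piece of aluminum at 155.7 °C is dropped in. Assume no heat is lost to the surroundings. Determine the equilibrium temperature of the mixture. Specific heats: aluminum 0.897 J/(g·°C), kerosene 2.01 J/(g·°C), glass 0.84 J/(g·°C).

Taking heat into each body as positive, Σ m c ΔT = 0:
156.8·0.897·(T − 155.7) + 635.1·2.01·(T − (-16.06)) + 294.5·0.84·(T − (-16.06)) = 0
140.65(T − 155.7) + 1276.6(T − (-16.06)) + 247.38(T − (-16.06)) = 0
(140.65 + 1276.6 + 247.38) T = 140.65·155.7 + 1276.6·(-16.06) + 247.38·(-16.06)
T = -2575.2 / 1664.6 = -1.55 °C

T_f ≈ -1.5 °C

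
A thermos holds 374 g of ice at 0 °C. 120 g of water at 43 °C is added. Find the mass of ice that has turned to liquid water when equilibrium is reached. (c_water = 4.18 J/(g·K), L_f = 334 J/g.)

Heat available from the water dropping to 0 °C: 120×4.18×43 = 21569 J.
To melt every bit of ice: 374×334 = 124916 J.
That's not enough to melt it all — equilibrium is at 0 °C with ice remaining.
m_melted×334 = 21569  ⇒  m_melted ≈ 64.58 g.

m_melted ≈ 64.6 g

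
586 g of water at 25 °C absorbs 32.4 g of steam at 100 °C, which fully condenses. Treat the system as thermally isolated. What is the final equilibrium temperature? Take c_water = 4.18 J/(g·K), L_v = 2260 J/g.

T_f ≈ 57.3 °C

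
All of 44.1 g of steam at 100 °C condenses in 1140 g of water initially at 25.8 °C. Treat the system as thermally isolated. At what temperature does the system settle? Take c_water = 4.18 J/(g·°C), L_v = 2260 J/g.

T_f ≈ 48.7 °C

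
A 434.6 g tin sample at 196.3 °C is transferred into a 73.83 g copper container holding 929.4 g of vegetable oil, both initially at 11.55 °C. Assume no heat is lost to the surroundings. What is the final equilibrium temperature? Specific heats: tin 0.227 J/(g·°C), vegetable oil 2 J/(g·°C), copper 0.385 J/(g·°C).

T_f ≈ 20.7 °C

Net heat exchanged in the isolated system is zero:
434.6*0.227*(T − 196.3) + 929.4*2*(T − 11.55) + 73.83*0.385*(T − 11.55) = 0
98.65(T − 196.3) + 1858.8(T − 11.55) + 28.42(T − 11.55) = 0
1985.9 T = 41163
T ≈ 20.73 °C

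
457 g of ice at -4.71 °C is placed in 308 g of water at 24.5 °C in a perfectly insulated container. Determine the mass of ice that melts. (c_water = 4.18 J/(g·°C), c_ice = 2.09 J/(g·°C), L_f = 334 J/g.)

m_melted ≈ 81 g

Heat available from the water dropping to 0 °C: 308×4.18×24.5 = 31542 J.
Of that, 457×2.09×4.71 = 4498.7 J goes to bring the ice to 0 °C, leaving 27044 J.
Melting all 457 g of ice would need 457×334 = 152638 J.
Since 27044 < 152638 J, not all the ice melts; equilibrium is at 0 °C.
m_melted×334 = 27044  ⇒  m_melted ≈ 80.97 g.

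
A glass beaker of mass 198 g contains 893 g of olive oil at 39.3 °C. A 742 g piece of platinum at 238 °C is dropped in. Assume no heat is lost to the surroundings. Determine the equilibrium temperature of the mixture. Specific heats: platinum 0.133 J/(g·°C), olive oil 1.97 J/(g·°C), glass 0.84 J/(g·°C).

Net heat exchanged in the isolated system is zero:
742×0.133×(T − 238) + 893×1.97×(T − 39.3) + 198×0.84×(T − 39.3) = 0
98.69(T − 238) + 1759.2(T − 39.3) + 166.32(T − 39.3) = 0
(98.69 + 1759.2 + 166.32) T = 98.69×238 + 1759.2×39.3 + 166.32×39.3
T = 99161 / 2024.2 = 49 °C

T_f ≈ 49.0 °C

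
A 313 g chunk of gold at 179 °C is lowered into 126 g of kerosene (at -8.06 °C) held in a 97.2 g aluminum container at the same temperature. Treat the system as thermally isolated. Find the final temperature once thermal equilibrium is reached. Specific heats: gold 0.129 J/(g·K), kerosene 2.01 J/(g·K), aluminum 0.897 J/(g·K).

T_f ≈ 11.8 °C

Conservation of energy gives ΣQ = 0:
313×0.129×(T − 179) + 126×2.01×(T − (-8.06)) + 97.2×0.897×(T − (-8.06)) = 0
(40.38 + 253.26 + 87.19) T = 40.38×179 + 253.26×(-8.06) + 87.19×(-8.06)
T ≈ 11.77 °C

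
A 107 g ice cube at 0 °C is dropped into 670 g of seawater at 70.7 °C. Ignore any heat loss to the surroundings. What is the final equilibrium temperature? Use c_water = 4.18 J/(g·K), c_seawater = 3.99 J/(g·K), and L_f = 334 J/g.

Sum of m c ΔT and latent-heat terms is zero:
fusion: m_ice L_f = 107·334 = 35738
  meltwater 0→T: 107·4.18·T = 447.26 T
  seawater: 2673.3(T − 70.7)
3120.6 T = 189002 − 35738 = 153264
T ≈ 49.11 °C (positive, so assuming full melt was valid).

T_f ≈ 49.1 °C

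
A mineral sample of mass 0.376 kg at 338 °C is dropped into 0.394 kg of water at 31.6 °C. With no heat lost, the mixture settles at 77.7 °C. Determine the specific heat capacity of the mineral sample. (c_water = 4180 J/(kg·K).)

c ≈ 776 J/(kg·K)

Net heat exchanged in the isolated system is zero:
0.376·c·(77.7 − 338) + 0.394·4180·(77.7 − 31.6) = 0
-97.87 c = -75923
c = -75923/-97.87 ≈ 775.7 J/(kg·K)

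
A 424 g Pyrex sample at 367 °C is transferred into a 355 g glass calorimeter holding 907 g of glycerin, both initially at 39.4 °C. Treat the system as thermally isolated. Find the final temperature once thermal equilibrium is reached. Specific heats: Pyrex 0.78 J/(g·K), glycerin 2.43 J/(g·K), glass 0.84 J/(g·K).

T_f ≈ 77.6 °C

Let T be the final temperature. ΣQ_i = 0:
424·0.78·(T − 367) + 907·2.43·(T − 39.4) + 355·0.84·(T − 39.4) = 0
(330.72 + 2204 + 298.2) T = 330.72·367 + 2204·39.4 + 298.2·39.4
T = 219961/2832.9 ≈ 77.64 °C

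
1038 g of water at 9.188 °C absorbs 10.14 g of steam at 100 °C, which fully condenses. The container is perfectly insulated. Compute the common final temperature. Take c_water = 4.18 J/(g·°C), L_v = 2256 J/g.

Setting the total heat transfer to zero:
condense steam: −10.14×2256 = −22876; condensed water 100 °C→T: 42.39(T − 100); original water: 4338.8(T − 9.188)
4381.2 T = 22876 + 4238.5 + 39865 = 66980
T ≈ 15.29 °C, under the boiling point, so the assumption holds.

T_f ≈ 15.3 °C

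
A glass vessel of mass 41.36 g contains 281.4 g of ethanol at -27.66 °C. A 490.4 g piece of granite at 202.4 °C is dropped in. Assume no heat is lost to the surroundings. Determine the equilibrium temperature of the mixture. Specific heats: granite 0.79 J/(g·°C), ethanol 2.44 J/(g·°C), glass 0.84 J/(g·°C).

T_f ≈ 52.7 °C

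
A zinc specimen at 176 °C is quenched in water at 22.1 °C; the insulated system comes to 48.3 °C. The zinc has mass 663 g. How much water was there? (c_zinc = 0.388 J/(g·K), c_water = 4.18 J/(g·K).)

Energy conservation, ΣQ = 0:
663·0.388·(48.3 − 176) + m·4.18·(48.3 − 22.1) = 0
109.52 m = 32850
m = 32850/109.52 ≈ 300 g

m ≈ 300 g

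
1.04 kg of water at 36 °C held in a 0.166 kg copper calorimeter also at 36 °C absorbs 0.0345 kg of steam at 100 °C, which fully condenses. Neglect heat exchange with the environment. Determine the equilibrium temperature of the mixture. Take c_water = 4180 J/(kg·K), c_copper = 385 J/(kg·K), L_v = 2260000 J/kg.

T_f ≈ 55.1 °C

Net heat exchanged in the isolated system is zero:
steam→water at 100 °C releases m L_v = 0.0345×2260000 = 77970; condensed water 100 °C→T: 144.21(T − 100); original water: 4347.2(T − 36); cup: 63.91(T − 36)
4555.3 T = 77970 + 14421 + 158800 = 251191
T ≈ 55.14 °C (< 100 °C, so full condensation is consistent).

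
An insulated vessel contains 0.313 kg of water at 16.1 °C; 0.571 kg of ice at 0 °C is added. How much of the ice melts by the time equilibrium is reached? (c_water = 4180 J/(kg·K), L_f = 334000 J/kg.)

m_melted ≈ 0.0631 kg

Heat available from the water dropping to 0 °C: 0.313·4180·16.1 = 21064 J.
To melt every bit of ice: 0.571·334000 = 190714 J.
That's not enough to melt it all — equilibrium is at 0 °C with ice remaining.
Mass melted = 21064/334000 ≈ 0.06307 kg.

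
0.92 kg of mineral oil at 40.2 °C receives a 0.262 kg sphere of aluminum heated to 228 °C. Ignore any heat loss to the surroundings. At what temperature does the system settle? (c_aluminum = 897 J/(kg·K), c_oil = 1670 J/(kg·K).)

Heat lost by the aluminum equals heat gained by the oil:
0.262*897*(228 − T) = 0.92*1670*(T − 40.2)
235.01(228 − T) = 1536.4(T − 40.2)
1771.4 T = 115346  ⇒  T ≈ 65.12 °C

T_f ≈ 65.1 °C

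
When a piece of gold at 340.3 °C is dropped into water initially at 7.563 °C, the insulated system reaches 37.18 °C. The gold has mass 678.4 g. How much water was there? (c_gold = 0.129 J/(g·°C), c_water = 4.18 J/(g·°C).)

Conservation of energy gives ΣQ = 0:
678.4·0.129·(37.18 − 340.3) + m·4.18·(37.18 − 7.563) = 0
123.8 m = 26527
m = 26527/123.8 ≈ 214.3 g

m ≈ 214 g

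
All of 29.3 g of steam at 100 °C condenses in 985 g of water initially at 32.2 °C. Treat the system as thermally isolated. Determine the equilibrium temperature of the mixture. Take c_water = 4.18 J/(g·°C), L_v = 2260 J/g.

T_f ≈ 49.8 °C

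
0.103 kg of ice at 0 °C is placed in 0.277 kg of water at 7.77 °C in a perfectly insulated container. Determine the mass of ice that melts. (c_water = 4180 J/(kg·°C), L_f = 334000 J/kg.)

Water can give up m c ΔT = 0.277·4180·7.77 = 8996.6 J before reaching 0 °C.
Fully melting the ice requires m_ice L_f = 0.103·334000 = 34402 J.
8996.6 J < 34402 J, so only part of the ice melts and the system sits at 0 °C.
Mass melted = 8996.6/334000 ≈ 0.02694 kg.

m_melted ≈ 0.0269 kg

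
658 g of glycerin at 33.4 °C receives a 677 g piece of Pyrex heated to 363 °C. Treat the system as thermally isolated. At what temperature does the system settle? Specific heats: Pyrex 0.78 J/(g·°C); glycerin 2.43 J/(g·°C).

T_f ≈ 115.2 °C

|Q_Pyrex| = |Q_glycerin|:
677*0.78*(363 − T) = 658*2.43*(T − 33.4)
528.06(363 − T) = 1598.9(T − 33.4)
2127 T = 245090  ⇒  T ≈ 115.23 °C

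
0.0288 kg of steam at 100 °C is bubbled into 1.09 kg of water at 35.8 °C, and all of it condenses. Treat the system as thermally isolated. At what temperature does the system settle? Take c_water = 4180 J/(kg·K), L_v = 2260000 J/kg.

Conservation of energy gives ΣQ = 0:
latent heat released on condensation: 0.0288×2260000 = 65088
  condensed water 100 °C→T: 120.38(T − 100)
  water warms: 1.09×4180×(T − 35.8) = 4556.2(T − 35.8)
4676.6 T = 65088 + 12038 + 163112 = 240238
T ≈ 51.37 °C (< 100 °C, so full condensation is consistent).

T_f ≈ 51.4 °C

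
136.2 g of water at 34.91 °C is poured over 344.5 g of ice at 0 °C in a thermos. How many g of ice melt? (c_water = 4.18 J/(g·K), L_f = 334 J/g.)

Water can give up m c ΔT = 136.2·4.18·34.91 = 19875 J before reaching 0 °C.
Melting all 344.5 g of ice would need 344.5·334 = 115063 J.
19875 J < 115063 J, so only part of the ice melts and the system sits at 0 °C.
m_melted·334 = 19875  ⇒  m_melted ≈ 59.51 g.

m_melted ≈ 59.5 g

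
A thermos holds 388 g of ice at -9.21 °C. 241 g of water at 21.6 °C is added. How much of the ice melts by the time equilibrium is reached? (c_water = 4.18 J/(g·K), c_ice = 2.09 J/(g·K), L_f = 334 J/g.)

Cooling the water to 0 °C releases 241×4.18×21.6 = 21759 J.
Of that, 388×2.09×9.21 = 7468.6 J goes to bring the ice to 0 °C, leaving 14291 J.
Melting all 388 g of ice would need 388×334 = 129592 J.
That's not enough to melt it all — equilibrium is at 0 °C with ice remaining.
Mass melted = 14291/334 ≈ 42.79 g.

m_melted ≈ 42.8 g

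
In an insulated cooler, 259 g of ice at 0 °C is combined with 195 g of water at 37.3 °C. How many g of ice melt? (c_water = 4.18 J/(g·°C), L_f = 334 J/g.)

m_melted ≈ 91 g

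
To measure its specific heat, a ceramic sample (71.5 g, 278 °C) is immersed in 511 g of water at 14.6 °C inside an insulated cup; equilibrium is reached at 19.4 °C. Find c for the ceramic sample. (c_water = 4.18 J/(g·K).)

c ≈ 0.555 J/(g·K)

m_s c (T_s − T_f) = m_water c_water (T_f − T_0):
71.5×c×(278 − 19.4) = 511×4.18×(19.4 − 14.6)
18490 c = 10253  ⇒  c ≈ 0.5545 J/(g·K)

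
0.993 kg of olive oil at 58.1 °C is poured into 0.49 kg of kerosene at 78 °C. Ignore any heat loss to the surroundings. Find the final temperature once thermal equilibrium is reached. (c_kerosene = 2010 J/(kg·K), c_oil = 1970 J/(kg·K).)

Heat gained plus heat lost sum to zero:
0.49×2010×(T − 78) + 0.993×1970×(T − 58.1) = 0
(984.9 + 1956.2) T = 984.9×78 + 1956.2×58.1
T = 190478 / 2941.1 = 64.8 °C

T_f ≈ 64.8 °C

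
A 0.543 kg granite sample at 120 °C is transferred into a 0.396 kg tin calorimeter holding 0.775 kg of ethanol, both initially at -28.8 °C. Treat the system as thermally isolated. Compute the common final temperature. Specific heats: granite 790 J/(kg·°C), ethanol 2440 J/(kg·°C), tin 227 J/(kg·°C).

T_f ≈ -2.3 °C

Setting the total heat transfer to zero:
0.543*790*(T − 120) + 0.775*2440*(T − (-28.8)) + 0.396*227*(T − (-28.8)) = 0
(428.97 + 1891 + 89.89) T = 428.97*120 + 1891*(-28.8) + 89.89*(-28.8)
T = -5573.3/2409.9 ≈ -2.31 °C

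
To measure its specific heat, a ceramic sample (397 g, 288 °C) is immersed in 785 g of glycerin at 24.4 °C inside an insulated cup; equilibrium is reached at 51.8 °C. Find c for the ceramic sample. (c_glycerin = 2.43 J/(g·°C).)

c ≈ 0.557 J/(g·°C)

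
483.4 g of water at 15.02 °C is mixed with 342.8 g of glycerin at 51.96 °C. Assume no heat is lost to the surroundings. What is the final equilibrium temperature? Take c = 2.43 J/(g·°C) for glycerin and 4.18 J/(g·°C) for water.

Set heat shed by the hot body equal to heat absorbed by the cold body:
342.8·2.43·(51.96 − T) = 483.4·4.18·(T − 15.02)
833(51.96 − T) = 2020.6(T − 15.02)
2853.6 T = 73632  ⇒  T ≈ 25.80 °C

T_f ≈ 25.8 °C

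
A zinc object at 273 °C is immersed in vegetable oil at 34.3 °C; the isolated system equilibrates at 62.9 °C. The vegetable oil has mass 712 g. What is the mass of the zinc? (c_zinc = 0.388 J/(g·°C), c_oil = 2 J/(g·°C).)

m ≈ 500 g

Conservation of energy gives ΣQ = 0:
m·0.388·(62.9 − 273) + 712·2·(62.9 − 34.3) = 0
-81.52 m = -40726
m = -40726/-81.52 ≈ 499.6 g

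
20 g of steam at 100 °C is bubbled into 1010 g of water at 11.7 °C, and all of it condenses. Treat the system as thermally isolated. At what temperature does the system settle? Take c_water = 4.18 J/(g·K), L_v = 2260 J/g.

T_f ≈ 23.9 °C

Energy balance with sensible and latent terms:
steam→water at 100 °C releases m L_v = 20·2260 = 45200; condensed water 100 °C→T: 83.6(T − 100); water warms: 1010·4.18·(T − 11.7) = 4221.8(T − 11.7)
4305.4 T = 45200 + 8360 + 49395 = 102955
T ≈ 23.91 °C — below 100 °C, confirming all the steam condensed.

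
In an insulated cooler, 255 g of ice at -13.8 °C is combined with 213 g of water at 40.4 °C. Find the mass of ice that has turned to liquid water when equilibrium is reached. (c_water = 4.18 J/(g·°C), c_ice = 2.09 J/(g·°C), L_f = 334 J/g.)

m_melted ≈ 85.7 g

Water can give up m c ΔT = 213×4.18×40.4 = 35970 J before reaching 0 °C.
Warming the ice to 0 °C takes 255×2.09×13.8 = 7354.7 J, leaving 28615 J for melting.
To melt every bit of ice: 255×334 = 85170 J.
28615 J < 85170 J, so only part of the ice melts and the system sits at 0 °C.
m_melt = 28615 / L_f = 85.67 g.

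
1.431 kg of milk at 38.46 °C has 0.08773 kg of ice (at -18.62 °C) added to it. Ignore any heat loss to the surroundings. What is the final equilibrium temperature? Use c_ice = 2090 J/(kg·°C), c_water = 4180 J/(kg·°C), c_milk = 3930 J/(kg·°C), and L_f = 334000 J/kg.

T_f ≈ 30.6 °C

Taking heat into each body as positive, Σ m c ΔT = 0:
ice -18.62→0 °C: 0.08773·2090·18.62 = 3414.1
  fusion: m_ice L_f = 0.08773·334000 = 29302
  warm the meltwater: 366.71 T
  milk cools: 1.431·3930·(T − 38.46) = 5623.8(T − 38.46)
5990.5 T = 216293 − 32716 = 183577
T ≈ 30.64 °C — above 0 °C, consistent with complete melting.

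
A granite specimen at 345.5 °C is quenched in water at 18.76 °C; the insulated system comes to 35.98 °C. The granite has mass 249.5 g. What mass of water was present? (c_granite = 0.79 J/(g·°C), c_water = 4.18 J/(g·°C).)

m ≈ 848 g

Heat lost by the granite = heat gained by the water:
249.5·0.79·(345.5 − 35.98) = m·4.18·(35.98 − 18.76)
71.98 m = 61008  ⇒  m ≈ 847.6 g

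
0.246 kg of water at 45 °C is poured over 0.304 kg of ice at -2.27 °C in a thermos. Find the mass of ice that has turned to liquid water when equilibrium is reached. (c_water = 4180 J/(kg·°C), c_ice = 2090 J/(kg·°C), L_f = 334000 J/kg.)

m_melted ≈ 0.134 kg

Water can give up m c ΔT = 0.246×4180×45 = 46273 J before reaching 0 °C.
Warming the ice to 0 °C takes 0.304×2090×2.27 = 1442.3 J, leaving 44830 J for melting.
Fully melting the ice requires m_ice L_f = 0.304×334000 = 101536 J.
44830 J < 101536 J, so only part of the ice melts and the system sits at 0 °C.
Mass melted = 44830/334000 ≈ 0.1342 kg.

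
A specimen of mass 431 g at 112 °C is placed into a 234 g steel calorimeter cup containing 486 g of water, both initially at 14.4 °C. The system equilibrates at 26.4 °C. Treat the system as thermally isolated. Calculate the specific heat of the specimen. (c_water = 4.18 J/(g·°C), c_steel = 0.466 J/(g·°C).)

c ≈ 0.696 J/(g·°C)

Let T be the final temperature. ΣQ_i = 0:
431×c×(26.4 − 112) + 486×4.18×(26.4 − 14.4) + 234×0.466×(26.4 − 14.4) = 0
-36894 c = -25686
c = -25686/-36894 ≈ 0.6962 J/(g·°C)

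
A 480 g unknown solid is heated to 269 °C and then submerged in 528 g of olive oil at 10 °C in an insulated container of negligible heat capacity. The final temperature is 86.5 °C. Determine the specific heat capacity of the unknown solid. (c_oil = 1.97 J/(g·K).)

Conservation of energy gives ΣQ = 0:
480×c×(86.5 − 269) + 528×1.97×(86.5 − 10) = 0
-87600 c = -79572
c = -79572/-87600 ≈ 0.9084 J/(g·K)

c ≈ 0.908 J/(g·K)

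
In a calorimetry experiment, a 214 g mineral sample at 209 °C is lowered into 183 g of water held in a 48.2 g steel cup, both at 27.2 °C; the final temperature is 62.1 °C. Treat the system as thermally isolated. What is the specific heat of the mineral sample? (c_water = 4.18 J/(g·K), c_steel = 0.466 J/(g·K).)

c ≈ 0.874 J/(g·K)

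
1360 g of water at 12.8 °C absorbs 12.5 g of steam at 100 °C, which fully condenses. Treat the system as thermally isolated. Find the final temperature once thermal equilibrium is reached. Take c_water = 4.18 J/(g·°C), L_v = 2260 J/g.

Energy conservation, ΣQ = 0:
steam→water at 100 °C releases m L_v = 12.5·2260 = 28250; condensed water 100 °C→T: 52.25(T − 100); original water: 5684.8(T − 12.8)
5737 T = 28250 + 5225 + 72765 = 106240
T ≈ 18.52 °C, under the boiling point, so the assumption holds.

T_f ≈ 18.5 °C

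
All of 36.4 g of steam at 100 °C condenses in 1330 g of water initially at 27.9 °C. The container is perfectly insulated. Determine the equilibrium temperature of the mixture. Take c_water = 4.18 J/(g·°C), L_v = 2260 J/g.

T_f ≈ 44.2 °C

Net heat exchanged in the isolated system is zero:
condense steam: −36.4·2260 = −82264
  condensed water 100 °C→T: 152.15(T − 100)
  original water: 5559.4(T − 27.9)
5711.6 T = 82264 + 15215 + 155107 = 252586
T ≈ 44.22 °C (< 100 °C, so full condensation is consistent).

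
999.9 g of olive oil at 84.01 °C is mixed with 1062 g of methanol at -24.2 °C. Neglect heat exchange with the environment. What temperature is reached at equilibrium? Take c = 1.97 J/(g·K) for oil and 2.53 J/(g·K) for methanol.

T_f ≈ 21.6 °C

T_f = Σ m_i c_i T_i / Σ m_i c_i:
T_f = (1969.8×84.01 + 2686.9×(-24.2)) / (1969.8 + 2686.9)
    = 100461 / 4656.7 ≈ 21.57 °C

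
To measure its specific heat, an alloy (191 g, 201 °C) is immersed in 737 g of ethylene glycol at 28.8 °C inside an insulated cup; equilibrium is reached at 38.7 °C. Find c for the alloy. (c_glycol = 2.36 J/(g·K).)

m_s c (T_s − T_f) = m_glycol c_glycol (T_f − T_0):
191·c·(201 − 38.7) = 737·2.36·(38.7 − 28.8)
30999 c = 17219  ⇒  c ≈ 0.5555 J/(g·K)

c ≈ 0.555 J/(g·K)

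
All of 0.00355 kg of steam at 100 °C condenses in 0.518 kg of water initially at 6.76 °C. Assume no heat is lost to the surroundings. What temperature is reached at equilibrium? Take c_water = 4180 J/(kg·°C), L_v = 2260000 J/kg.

Taking heat into each body as positive, Σ m c ΔT = 0:
condense steam: −0.00355×2260000 = −8023; condensed water 100 °C→T: 14.84(T − 100); water warms: 0.518×4180×(T − 6.76) = 2165.2(T − 6.76)
2180.1 T = 8023 + 1483.9 + 14637 = 24144
T ≈ 11.07 °C (< 100 °C, so full condensation is consistent).

T_f ≈ 11.1 °C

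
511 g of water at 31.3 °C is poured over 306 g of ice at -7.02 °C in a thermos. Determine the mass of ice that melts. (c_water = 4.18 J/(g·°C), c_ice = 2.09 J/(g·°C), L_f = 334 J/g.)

Cooling the water to 0 °C releases 511×4.18×31.3 = 66856 J.
Of that, 306×2.09×7.02 = 4489.6 J goes to bring the ice to 0 °C, leaving 62367 J.
Melting all 306 g of ice would need 306×334 = 102204 J.
That's not enough to melt it all — equilibrium is at 0 °C with ice remaining.
m_melt = 62367 / L_f = 186.7 g.

m_melted ≈ 187 g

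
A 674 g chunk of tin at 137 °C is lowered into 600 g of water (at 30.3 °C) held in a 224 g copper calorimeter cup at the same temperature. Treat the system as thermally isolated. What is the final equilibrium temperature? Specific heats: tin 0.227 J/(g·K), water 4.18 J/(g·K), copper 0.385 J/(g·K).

T_f ≈ 36.2 °C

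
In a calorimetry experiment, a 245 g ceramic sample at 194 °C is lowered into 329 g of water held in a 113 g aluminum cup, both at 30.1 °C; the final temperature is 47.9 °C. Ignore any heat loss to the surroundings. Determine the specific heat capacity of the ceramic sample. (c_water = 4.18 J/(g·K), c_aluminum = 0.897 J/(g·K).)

Heat gained plus heat lost sum to zero:
245·c·(47.9 − 194) + 329·4.18·(47.9 − 30.1) + 113·0.897·(47.9 − 30.1) = 0
-35794 c = -26283
c = -26283/-35794 ≈ 0.7343 J/(g·K)

c ≈ 0.734 J/(g·K)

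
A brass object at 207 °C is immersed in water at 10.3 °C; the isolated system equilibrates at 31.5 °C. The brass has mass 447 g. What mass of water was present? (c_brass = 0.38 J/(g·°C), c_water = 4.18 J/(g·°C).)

m ≈ 336 g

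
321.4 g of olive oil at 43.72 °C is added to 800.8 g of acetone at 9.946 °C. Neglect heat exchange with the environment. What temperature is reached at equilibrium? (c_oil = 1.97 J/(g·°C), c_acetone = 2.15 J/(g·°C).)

Setting the total heat transfer to zero:
321.4·1.97·(T − 43.72) + 800.8·2.15·(T − 9.946) = 0
633.16(T − 43.72) + 1721.7(T − 9.946) = 0
(633.16 + 1721.7) T = 633.16·43.72 + 1721.7·9.946
T = 44806 / 2354.9 = 19 °C

T_f ≈ 19.0 °C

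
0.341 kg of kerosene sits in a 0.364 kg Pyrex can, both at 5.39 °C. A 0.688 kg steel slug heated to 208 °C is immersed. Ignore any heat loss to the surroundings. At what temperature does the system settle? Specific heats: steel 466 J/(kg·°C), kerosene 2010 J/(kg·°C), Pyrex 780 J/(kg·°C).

T_f ≈ 55.7 °C

Taking heat into each body as positive, Σ m c ΔT = 0:
0.688*466*(T − 208) + 0.341*2010*(T − 5.39) + 0.364*780*(T − 5.39) = 0
320.61(T − 208) + 685.41(T − 5.39) + 283.92(T − 5.39) = 0
1289.9 T = 71911
T = 71911 / 1289.9 = 55.7 °C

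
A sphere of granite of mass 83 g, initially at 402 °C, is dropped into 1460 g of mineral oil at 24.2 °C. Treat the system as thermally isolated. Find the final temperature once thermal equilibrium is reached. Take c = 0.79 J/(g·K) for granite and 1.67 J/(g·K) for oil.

T_f ≈ 34.1 °C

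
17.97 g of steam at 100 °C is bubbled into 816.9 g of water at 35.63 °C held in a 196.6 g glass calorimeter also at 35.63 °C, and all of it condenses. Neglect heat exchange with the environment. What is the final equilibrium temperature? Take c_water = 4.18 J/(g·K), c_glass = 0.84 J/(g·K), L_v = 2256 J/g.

T_f ≈ 48.0 °C

Sum of m c ΔT and latent-heat terms is zero:
latent heat released on condensation: 17.97·2256 = 40540
  condensed water 100 °C→T: 75.11(T − 100)
  original water: 3414.6(T − 35.63)
  glass cup: 196.6·0.84·(T − 35.63) = 165.14(T − 35.63)
3654.9 T = 40540 + 7511.5 + 127548 = 175600
T ≈ 48.04 °C — below 100 °C, confirming all the steam condensed.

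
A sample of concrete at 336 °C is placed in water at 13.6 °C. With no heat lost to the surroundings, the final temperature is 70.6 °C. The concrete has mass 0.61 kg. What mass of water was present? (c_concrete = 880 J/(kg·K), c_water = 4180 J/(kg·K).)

m ≈ 0.598 kg

Conservation of energy gives ΣQ = 0:
0.61·880·(70.6 − 336) + m·4180·(70.6 − 13.6) = 0
238260 m = 142467
m = 142467/238260 ≈ 0.5979 kg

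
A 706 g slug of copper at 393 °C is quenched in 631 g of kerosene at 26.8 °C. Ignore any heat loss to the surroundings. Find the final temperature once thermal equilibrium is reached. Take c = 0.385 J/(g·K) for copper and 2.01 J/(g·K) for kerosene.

T_f ≈ 91.4 °C

|Q_copper| = |Q_kerosene|:
706·0.385·(393 − T) = 631·2.01·(T − 26.8)
271.81(393 − T) = 1268.3(T − 26.8)
1540.1 T = 140812  ⇒  T ≈ 91.43 °C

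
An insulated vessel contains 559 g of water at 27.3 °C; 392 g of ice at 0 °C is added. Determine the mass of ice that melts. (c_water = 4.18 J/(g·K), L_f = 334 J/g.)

m_melted ≈ 191 g

Water can give up m c ΔT = 559×4.18×27.3 = 63790 J before reaching 0 °C.
To melt every bit of ice: 392×334 = 130928 J.
Since 63790 < 130928 J, not all the ice melts; equilibrium is at 0 °C.
Mass melted = 63790/334 ≈ 191 g.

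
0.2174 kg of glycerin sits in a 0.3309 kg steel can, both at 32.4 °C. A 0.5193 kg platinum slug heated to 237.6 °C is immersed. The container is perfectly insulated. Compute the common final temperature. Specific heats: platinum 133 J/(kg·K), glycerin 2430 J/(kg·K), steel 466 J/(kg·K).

Net heat exchanged in the isolated system is zero:
0.5193·133·(T − 237.6) + 0.2174·2430·(T − 32.4) + 0.3309·466·(T − 32.4) = 0
69.07(T − 237.6) + 528.28(T − 32.4) + 154.2(T − 32.4) = 0
(69.07 + 528.28 + 154.2) T = 69.07·237.6 + 528.28·32.4 + 154.2·32.4
T ≈ 51.26 °C

T_f ≈ 51.3 °C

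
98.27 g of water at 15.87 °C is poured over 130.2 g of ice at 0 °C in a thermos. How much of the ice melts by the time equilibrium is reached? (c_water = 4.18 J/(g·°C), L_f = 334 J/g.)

m_melted ≈ 19.5 g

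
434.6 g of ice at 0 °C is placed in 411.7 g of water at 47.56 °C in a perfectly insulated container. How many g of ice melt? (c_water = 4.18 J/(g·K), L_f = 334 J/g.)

m_melted ≈ 245 g

Water can give up m c ΔT = 411.7·4.18·47.56 = 81846 J before reaching 0 °C.
Melting all 434.6 g of ice would need 434.6·334 = 145156 J.
81846 J < 145156 J, so only part of the ice melts and the system sits at 0 °C.
Mass melted = 81846/334 ≈ 245 g.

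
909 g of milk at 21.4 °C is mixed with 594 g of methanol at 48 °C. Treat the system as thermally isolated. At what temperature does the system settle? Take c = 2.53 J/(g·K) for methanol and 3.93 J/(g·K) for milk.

T_f ≈ 29.3 °C

Conservation of energy gives ΣQ = 0:
594·2.53·(T − 48) + 909·3.93·(T − 21.4) = 0
1502.8(T − 48) + 3572.4(T − 21.4) = 0
(1502.8 + 3572.4) T = 1502.8·48 + 3572.4·21.4
T = 148584 / 5075.2 = 29.3 °C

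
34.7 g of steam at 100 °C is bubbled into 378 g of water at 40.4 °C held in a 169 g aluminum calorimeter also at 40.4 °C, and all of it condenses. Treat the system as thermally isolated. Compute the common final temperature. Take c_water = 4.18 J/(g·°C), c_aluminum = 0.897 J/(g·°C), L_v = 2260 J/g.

T_f ≈ 86.8 °C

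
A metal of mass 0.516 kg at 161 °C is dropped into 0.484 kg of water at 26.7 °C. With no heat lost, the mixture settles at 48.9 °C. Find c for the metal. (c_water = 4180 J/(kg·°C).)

m_s c (T_s − T_f) = m_water c_water (T_f − T_0):
0.516·c·(161 − 48.9) = 0.484·4180·(48.9 − 26.7)
57.84 c = 44913  ⇒  c ≈ 776.5 J/(kg·°C)

c ≈ 776 J/(kg·°C)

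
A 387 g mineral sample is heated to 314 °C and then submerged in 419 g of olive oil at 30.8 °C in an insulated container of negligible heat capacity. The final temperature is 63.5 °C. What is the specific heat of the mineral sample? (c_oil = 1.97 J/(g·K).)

m_s c (T_s − T_f) = m_oil c_oil (T_f − T_0):
387·c·(314 − 63.5) = 419·1.97·(63.5 − 30.8)
96944 c = 26992  ⇒  c ≈ 0.2784 J/(g·K)

c ≈ 0.278 J/(g·K)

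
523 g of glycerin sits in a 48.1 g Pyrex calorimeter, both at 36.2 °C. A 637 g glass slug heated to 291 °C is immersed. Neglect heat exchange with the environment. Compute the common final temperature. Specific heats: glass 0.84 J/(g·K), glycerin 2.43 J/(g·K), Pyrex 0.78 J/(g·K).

T_f ≈ 110.2 °C

Energy conservation, ΣQ = 0:
637*0.84*(T − 291) + 523*2.43*(T − 36.2) + 48.1*0.78*(T − 36.2) = 0
(535.08 + 1270.9 + 37.52) T = 535.08*291 + 1270.9*36.2 + 37.52*36.2
T ≈ 110.16 °C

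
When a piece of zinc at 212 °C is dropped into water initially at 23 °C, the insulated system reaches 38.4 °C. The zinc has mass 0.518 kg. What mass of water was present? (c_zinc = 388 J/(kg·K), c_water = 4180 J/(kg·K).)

|Q_zinc| = |Q_water|:
0.518×388×(212 − 38.4) = m×4180×(38.4 − 23)
64372 m = 34891  ⇒  m ≈ 0.542 kg

m ≈ 0.542 kg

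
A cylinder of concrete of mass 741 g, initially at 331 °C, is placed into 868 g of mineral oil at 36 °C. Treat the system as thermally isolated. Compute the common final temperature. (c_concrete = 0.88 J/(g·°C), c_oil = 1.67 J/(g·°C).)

T_f ≈ 127.5 °C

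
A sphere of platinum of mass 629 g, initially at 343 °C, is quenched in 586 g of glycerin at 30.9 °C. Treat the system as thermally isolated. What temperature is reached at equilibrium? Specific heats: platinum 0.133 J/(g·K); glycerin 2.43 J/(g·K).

Taking heat into each body as positive, Σ m c ΔT = 0:
629×0.133×(T − 343) + 586×2.43×(T − 30.9) = 0
(83.66 + 1424) T = 83.66×343 + 1424×30.9
T ≈ 48.22 °C

T_f ≈ 48.2 °C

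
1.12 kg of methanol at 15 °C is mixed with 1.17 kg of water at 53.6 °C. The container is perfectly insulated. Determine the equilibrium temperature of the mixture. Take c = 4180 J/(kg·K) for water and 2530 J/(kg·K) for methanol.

Let T be the final temperature. ΣQ_i = 0:
1.17×4180×(T − 53.6) + 1.12×2530×(T − 15) = 0
(4890.6 + 2833.6) T = 4890.6×53.6 + 2833.6×15
T ≈ 39.44 °C

T_f ≈ 39.4 °C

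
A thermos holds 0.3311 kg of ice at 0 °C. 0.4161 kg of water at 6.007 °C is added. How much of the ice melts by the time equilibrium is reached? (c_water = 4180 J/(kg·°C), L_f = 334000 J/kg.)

Water can give up m c ΔT = 0.4161×4180×6.007 = 10448 J before reaching 0 °C.
Melting all 0.3311 kg of ice would need 0.3311×334000 = 110587 J.
Since 10448 < 110587 J, not all the ice melts; equilibrium is at 0 °C.
Mass melted = 10448/334000 ≈ 0.03128 kg.

m_melted ≈ 0.0313 kg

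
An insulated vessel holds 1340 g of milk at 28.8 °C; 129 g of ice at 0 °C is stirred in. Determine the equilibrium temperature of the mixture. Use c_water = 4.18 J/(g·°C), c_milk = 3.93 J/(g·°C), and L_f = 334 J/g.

Taking heat into each body as positive, Σ m c ΔT = 0:
melt ice: 129·334 = 43086
  warm the meltwater: 539.22 T
  milk: 5266.2(T − 28.8)
5805.4 T = 151667 − 43086 = 108581
T ≈ 18.70 °C (positive, so assuming full melt was valid).

T_f ≈ 18.7 °C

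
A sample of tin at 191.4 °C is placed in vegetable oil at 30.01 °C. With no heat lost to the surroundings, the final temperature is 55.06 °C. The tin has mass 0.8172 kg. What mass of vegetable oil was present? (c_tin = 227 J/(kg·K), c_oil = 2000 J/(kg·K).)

m ≈ 0.505 kg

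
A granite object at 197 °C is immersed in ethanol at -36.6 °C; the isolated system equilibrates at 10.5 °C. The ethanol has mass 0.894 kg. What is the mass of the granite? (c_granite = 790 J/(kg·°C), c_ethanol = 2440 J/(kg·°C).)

m ≈ 0.697 kg

Heat lost by the granite = heat gained by the ethanol:
m·790·(197 − 10.5) = 0.894·2440·(10.5 − (-36.6))
147335 m = 102742  ⇒  m ≈ 0.6973 kg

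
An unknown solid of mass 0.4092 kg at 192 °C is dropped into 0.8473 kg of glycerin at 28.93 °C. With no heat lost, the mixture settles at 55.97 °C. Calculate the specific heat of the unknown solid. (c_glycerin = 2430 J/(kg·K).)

Net heat exchanged in the isolated system is zero:
0.4092·c·(55.97 − 192) + 0.8473·2430·(55.97 − 28.93) = 0
-55.66 c = -55674
c = -55674/-55.66 ≈ 1000 J/(kg·K)

c ≈ 1000 J/(kg·K)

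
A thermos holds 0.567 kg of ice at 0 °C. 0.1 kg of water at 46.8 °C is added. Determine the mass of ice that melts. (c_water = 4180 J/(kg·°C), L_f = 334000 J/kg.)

Water can give up m c ΔT = 0.1×4180×46.8 = 19562 J before reaching 0 °C.
Melting all 0.567 kg of ice would need 0.567×334000 = 189378 J.
19562 J < 189378 J, so only part of the ice melts and the system sits at 0 °C.
Mass melted = 19562/334000 ≈ 0.05857 kg.

m_melted ≈ 0.0586 kg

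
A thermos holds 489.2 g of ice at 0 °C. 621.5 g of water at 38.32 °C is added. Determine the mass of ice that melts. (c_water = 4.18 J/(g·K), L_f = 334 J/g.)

Heat available from the water dropping to 0 °C: 621.5·4.18·38.32 = 99550 J.
To melt every bit of ice: 489.2·334 = 163393 J.
99550 J < 163393 J, so only part of the ice melts and the system sits at 0 °C.
m_melted·334 = 99550  ⇒  m_melted ≈ 298.1 g.

m_melted ≈ 298 g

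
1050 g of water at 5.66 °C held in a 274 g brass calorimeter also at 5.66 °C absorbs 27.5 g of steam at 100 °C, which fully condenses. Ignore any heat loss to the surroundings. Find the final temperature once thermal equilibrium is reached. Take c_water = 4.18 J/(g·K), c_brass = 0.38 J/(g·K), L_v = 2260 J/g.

T_f ≈ 21.5 °C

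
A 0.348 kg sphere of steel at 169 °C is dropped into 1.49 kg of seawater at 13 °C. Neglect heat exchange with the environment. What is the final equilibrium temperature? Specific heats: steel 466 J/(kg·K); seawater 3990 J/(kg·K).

Energy conservation, ΣQ = 0:
0.348·466·(T − 169) + 1.49·3990·(T − 13) = 0
162.17(T − 169) + 5945.1(T − 13) = 0
(162.17 + 5945.1) T = 162.17·169 + 5945.1·13
T = 104693/6107.3 ≈ 17.14 °C

T_f ≈ 17.1 °C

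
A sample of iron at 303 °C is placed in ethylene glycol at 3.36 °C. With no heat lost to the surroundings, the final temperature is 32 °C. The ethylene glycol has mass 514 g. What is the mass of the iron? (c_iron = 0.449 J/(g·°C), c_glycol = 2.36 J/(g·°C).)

Conservation of energy gives ΣQ = 0:
m×0.449×(32 − 303) + 514×2.36×(32 − 3.36) = 0
-121.68 m = -34741
m = -34741/-121.68 ≈ 285.5 g

m ≈ 286 g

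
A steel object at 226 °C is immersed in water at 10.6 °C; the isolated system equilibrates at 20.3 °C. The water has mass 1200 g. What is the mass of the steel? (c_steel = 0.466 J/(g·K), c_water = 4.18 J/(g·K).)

m ≈ 508 g

|Q_steel| = |Q_water|:
m×0.466×(226 − 20.3) = 1200×4.18×(20.3 − 10.6)
95.86 m = 48655  ⇒  m ≈ 507.6 g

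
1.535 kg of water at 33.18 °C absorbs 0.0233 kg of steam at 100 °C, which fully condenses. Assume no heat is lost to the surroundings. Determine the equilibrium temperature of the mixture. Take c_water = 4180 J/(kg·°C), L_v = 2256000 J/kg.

T_f ≈ 42.2 °C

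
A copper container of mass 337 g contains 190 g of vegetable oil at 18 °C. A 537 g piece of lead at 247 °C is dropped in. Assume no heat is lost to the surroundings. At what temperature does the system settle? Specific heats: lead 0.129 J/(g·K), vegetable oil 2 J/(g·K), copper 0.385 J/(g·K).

T_f = Σ m_i c_i T_i / Σ m_i c_i:
T_f = (69.27×247 + 380×18 + 129.75×18) / (69.27 + 380 + 129.75)
    = 26286 / 579.02 ≈ 45.40 °C

T_f ≈ 45.4 °C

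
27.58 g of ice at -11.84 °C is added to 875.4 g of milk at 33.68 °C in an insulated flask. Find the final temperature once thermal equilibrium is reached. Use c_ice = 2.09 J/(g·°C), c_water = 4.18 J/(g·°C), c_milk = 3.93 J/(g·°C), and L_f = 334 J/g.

T_f ≈ 29.8 °C

Setting the total heat transfer to zero:
ice -11.84→0 °C: 27.58·2.09·11.84 = 682.48; latent heat to melt: 27.58·334 = 9211.7; meltwater 0→T: 27.58·4.18·T = 115.28 T; milk: 3440.3(T − 33.68)
3555.6 T = 115870 − 9894.2 = 105976
T ≈ 29.81 °C — above 0 °C, consistent with complete melting.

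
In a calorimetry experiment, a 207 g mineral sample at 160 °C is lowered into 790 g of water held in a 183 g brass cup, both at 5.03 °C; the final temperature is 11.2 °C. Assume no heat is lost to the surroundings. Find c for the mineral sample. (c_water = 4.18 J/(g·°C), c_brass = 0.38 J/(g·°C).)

Conservation of energy gives ΣQ = 0:
207×c×(11.2 − 160) + 790×4.18×(11.2 − 5.03) + 183×0.38×(11.2 − 5.03) = 0
-30802 c = -20804
c = -20804/-30802 ≈ 0.6754 J/(g·°C)

c ≈ 0.675 J/(g·°C)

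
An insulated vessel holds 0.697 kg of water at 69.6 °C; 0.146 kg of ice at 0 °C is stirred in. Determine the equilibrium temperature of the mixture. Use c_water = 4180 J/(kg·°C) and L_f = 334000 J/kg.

Sum of m c ΔT and latent-heat terms is zero:
melt ice: 0.146·334000 = 48764
  warm the meltwater: 610.28 T
  water cools: 0.697·4180·(T − 69.6) = 2913.5(T − 69.6)
3523.7 T = 202777 − 48764 = 154013
T ≈ 43.71 °C — above 0 °C, consistent with complete melting.

T_f ≈ 43.7 °C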